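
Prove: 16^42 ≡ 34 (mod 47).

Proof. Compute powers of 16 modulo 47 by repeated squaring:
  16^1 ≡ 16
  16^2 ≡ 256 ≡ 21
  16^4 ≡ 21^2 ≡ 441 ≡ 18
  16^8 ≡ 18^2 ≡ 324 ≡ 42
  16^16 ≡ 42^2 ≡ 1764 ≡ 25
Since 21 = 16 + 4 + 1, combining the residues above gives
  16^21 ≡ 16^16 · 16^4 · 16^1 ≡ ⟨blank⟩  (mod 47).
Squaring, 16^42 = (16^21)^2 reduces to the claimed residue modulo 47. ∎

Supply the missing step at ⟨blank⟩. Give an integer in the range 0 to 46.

16^16 · 16^4 · 16^1 ≡ 25 · 18 · 16 = 7200.
7200 mod 47 = 9, so 16^21 ≡ 9 (mod 47).

9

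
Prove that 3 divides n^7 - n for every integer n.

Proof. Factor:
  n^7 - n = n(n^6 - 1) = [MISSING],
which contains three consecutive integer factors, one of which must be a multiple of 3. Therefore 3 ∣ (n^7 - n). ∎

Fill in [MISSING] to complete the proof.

n^6 - 1 = (n^2 - 1)(n^4 + n^2 + 1), and n^2 - 1 = (n-1)(n+1).
So n(n^6 - 1) = (n - 1)n(n + 1)(n^4 + n^2 + 1).

(n - 1)n(n + 1)(n^4 + n^2 + 1)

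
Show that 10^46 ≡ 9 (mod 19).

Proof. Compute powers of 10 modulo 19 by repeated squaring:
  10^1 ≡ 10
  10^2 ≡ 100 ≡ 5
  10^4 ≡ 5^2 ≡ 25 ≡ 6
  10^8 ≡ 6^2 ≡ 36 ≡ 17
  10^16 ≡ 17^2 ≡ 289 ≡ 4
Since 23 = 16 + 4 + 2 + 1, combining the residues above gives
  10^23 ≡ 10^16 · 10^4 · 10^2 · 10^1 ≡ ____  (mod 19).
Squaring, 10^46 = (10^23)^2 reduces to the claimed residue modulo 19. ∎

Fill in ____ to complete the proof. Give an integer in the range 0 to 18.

3

Multiply the listed residues: 4 · 6 · 5 · 10 = 24 → 120 → 1200.
Reducing modulo 19: 1200 = 63·19 + 3, so 10^23 ≡ 3.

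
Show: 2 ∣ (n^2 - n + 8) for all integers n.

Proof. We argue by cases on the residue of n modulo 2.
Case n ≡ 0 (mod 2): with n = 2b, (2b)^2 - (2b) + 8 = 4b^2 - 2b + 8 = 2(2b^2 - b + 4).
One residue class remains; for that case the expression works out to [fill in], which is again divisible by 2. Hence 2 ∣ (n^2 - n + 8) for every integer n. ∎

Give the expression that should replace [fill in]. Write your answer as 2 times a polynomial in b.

Only n ≡ 1 (mod 2) is unaccounted for. Put n = 2b+1:
(2b+1)^2 - (2b+1) + 8 expands to 4b^2 + 2b + 8,
and factoring out 2 leaves 2(2b^2 + b + 4).

2(2b^2 + b + 4)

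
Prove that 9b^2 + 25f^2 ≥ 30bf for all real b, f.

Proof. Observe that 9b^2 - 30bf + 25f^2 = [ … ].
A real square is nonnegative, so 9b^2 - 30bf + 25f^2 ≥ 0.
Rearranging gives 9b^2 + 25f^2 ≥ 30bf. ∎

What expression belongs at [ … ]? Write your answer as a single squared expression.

The leading and trailing coefficients are 3^2 and 5^2, and 30 = 2·3·5, so the trinomial is (3b - 5f)^2.
Hence 9b^2 - 30bf + 25f^2 ≥ 0.

(3b - 5f)^2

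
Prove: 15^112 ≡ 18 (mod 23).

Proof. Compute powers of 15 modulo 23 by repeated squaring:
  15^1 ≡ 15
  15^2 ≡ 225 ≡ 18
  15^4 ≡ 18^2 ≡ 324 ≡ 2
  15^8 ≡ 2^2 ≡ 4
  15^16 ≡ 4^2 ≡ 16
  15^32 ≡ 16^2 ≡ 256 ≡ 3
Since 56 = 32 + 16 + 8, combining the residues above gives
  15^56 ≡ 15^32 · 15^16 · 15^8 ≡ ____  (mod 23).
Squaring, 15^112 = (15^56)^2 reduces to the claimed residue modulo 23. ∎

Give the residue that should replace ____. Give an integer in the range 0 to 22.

15^32 · 15^16 · 15^8 ≡ 3 · 16 · 4 = 192.
192 mod 23 = 8, so 15^56 ≡ 8 (mod 23).

8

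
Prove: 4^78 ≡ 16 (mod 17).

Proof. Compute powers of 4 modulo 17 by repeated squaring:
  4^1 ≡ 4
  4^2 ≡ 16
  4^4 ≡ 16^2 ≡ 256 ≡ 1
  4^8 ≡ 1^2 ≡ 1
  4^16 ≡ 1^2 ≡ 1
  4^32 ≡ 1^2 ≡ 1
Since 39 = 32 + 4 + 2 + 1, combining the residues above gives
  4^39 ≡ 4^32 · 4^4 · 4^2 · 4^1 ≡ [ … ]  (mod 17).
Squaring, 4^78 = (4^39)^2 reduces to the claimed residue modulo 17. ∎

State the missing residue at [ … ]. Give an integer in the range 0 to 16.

13

4^32 · 4^4 · 4^2 · 4^1 ≡ 1 · 1 · 16 · 4 = 64.
64 mod 17 = 13, so 4^39 ≡ 13 (mod 17).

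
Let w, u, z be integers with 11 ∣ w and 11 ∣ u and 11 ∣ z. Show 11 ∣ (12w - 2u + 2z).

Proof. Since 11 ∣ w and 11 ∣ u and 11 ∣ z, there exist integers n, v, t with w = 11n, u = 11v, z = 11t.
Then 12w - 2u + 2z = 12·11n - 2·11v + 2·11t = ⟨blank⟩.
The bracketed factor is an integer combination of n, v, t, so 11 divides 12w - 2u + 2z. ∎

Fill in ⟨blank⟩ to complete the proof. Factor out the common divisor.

11(12n + 2t - 2v)

Pull the common 11 out of every term: 12·11n - 2·11v + 2·11t = 11(12n + 2t - 2v).
12n + 2t - 2v is an integer, which exhibits the divisibility.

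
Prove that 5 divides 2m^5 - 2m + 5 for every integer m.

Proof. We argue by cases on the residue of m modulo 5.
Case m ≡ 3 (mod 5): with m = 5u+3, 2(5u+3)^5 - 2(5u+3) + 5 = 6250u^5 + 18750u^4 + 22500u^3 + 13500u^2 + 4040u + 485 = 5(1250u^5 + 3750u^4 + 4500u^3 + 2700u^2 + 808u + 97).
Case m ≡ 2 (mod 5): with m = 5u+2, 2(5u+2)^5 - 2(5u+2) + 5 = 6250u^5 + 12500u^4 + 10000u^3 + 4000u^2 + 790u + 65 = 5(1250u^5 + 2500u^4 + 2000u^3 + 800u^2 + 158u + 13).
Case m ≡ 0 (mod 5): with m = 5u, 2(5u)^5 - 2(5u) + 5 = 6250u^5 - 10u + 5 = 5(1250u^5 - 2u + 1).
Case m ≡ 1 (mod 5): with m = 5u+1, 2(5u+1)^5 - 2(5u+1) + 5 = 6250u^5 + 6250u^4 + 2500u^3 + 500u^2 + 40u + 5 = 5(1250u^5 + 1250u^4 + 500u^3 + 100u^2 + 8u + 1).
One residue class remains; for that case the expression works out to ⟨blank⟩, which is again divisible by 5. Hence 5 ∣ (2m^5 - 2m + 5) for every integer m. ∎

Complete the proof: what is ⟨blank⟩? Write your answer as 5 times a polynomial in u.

5(1250u^5 + 5000u^4 + 8000u^3 + 6400u^2 + 2558u + 409)

Only m ≡ 4 (mod 5) is unaccounted for. Put m = 5u+4:
2(5u+4)^5 - 2(5u+4) + 5 expands to 6250u^5 + 25000u^4 + 40000u^3 + 32000u^2 + 12790u + 2045,
and factoring out 5 leaves 5(1250u^5 + 5000u^4 + 8000u^3 + 6400u^2 + 2558u + 409).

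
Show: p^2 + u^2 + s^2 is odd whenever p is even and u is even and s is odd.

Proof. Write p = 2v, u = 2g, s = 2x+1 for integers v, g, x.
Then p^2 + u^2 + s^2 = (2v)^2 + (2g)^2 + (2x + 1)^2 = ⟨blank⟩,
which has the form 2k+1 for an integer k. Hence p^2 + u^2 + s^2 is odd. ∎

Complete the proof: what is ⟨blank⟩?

2(2g^2 + 2v^2 + 2x^2 + 2x) + 1

Expanding: (2v)^2 + (2g)^2 + (2x + 1)^2 = 4g^2 + 4v^2 + 4x^2 + 4x + 1.
Every term except the constant is even, so this is 2(2g^2 + 2v^2 + 2x^2 + 2x) + 1,
and 2g^2 + 2v^2 + 2x^2 + 2x ∈ ℤ gives the required form.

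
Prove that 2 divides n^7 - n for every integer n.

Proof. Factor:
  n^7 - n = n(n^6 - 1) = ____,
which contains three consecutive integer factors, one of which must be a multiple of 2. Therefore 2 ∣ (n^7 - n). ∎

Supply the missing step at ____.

(n - 1)n(n + 1)(n^4 + n^2 + 1)

n^6 - 1 = (n^2 - 1)(n^4 + n^2 + 1), and n^2 - 1 = (n-1)(n+1).
So n(n^6 - 1) = (n - 1)n(n + 1)(n^4 + n^2 + 1).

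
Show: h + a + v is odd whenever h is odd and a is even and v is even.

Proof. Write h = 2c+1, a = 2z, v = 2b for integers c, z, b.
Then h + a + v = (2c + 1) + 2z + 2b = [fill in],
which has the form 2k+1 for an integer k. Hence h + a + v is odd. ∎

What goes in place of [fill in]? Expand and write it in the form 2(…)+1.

(2c + 1) + 2z + 2b = 2b + 2c + 2z + 1
= 2(b + c + z) + 1.
Since b + c + z is an integer, the sum is of the form 2k+1 for an integer k.

2(b + c + z) + 1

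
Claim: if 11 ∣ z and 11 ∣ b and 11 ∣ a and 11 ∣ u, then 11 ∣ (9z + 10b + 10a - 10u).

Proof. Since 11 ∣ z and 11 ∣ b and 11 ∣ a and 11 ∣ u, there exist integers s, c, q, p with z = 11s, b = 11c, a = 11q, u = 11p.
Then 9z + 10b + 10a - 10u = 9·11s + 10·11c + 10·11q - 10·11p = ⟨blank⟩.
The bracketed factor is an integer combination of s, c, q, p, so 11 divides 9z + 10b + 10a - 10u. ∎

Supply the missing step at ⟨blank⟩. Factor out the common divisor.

Each term has a factor of 11: 9·11s + 10·11c + 10·11q - 10·11p = 11·(10c - 10p + 10q + 9s).
Since 10c - 10p + 10q + 9s is an integer, 11 ∣ (9z + 10b + 10a - 10u).

11(10c - 10p + 10q + 9s)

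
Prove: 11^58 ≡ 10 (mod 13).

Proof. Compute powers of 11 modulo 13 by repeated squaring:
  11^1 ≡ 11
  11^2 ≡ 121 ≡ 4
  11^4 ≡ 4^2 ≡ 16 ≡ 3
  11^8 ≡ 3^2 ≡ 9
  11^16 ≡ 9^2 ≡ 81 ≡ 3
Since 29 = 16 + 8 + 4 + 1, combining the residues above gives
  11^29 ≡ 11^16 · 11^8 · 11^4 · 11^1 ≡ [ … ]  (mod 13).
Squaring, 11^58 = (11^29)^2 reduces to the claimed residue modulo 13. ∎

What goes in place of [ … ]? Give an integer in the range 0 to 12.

11^16 · 11^8 · 11^4 · 11^1 ≡ 3 · 9 · 3 · 11 = 891.
891 mod 13 = 7, so 11^29 ≡ 7 (mod 13).

7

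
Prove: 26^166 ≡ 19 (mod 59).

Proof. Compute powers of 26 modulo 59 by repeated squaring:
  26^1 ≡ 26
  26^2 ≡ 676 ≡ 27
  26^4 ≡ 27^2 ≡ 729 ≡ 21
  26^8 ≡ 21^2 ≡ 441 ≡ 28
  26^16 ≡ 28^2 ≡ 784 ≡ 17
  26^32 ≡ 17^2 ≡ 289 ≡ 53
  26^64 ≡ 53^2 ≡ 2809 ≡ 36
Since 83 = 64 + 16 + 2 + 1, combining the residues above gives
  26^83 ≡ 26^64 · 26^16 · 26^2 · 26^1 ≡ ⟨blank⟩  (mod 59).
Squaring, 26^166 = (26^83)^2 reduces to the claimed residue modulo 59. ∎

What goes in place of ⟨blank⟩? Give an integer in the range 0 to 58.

45

26^64 · 26^16 · 26^2 · 26^1 ≡ 36 · 17 · 27 · 26 = 429624.
429624 mod 59 = 45, so 26^83 ≡ 45 (mod 59).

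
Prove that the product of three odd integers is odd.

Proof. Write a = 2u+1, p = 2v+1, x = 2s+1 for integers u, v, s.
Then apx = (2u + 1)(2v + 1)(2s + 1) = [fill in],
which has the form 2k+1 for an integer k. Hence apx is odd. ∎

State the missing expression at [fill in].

(2u + 1)(2v + 1)(2s + 1) = 8suv + 4su + 4sv + 2s + 4uv + 2u + 2v + 1
= 2(4suv + 2su + 2sv + s + 2uv + u + v) + 1.
Since 4suv + 2su + 2sv + s + 2uv + u + v is an integer, the product is of the form 2k+1 for an integer k.

2(4suv + 2su + 2sv + s + 2uv + u + v) + 1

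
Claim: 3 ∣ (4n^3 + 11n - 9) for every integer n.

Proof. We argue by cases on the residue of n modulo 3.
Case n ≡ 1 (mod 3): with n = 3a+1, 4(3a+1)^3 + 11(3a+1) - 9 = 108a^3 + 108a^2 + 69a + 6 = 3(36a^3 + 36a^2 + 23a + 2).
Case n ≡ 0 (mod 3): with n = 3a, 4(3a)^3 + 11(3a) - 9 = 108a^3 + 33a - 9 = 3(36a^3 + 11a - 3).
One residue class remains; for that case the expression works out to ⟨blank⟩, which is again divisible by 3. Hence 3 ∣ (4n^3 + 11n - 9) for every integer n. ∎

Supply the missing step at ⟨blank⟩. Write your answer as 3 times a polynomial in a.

Only n ≡ 2 (mod 3) is unaccounted for. Put n = 3a+2:
4(3a+2)^3 + 11(3a+2) - 9 expands to 108a^3 + 216a^2 + 177a + 45,
and factoring out 3 leaves 3(36a^3 + 72a^2 + 59a + 15).

3(36a^3 + 72a^2 + 59a + 15)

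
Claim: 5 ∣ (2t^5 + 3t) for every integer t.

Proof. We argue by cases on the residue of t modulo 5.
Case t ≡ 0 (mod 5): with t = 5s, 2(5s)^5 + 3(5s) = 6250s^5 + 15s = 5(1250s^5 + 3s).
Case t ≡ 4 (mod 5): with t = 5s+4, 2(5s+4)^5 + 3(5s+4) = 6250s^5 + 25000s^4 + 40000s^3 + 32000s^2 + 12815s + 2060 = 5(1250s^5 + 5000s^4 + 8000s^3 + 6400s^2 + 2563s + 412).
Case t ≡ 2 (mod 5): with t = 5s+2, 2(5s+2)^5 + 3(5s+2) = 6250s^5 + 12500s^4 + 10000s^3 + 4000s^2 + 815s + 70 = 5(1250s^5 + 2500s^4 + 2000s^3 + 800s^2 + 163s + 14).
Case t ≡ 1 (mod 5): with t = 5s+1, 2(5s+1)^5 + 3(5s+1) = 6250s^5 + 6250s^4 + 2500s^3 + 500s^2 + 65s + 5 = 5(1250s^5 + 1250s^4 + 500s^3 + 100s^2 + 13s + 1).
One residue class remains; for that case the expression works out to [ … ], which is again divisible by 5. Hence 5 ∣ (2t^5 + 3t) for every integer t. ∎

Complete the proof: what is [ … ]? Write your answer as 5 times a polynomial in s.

Only t ≡ 3 (mod 5) is unaccounted for. Put t = 5s+3:
2(5s+3)^5 + 3(5s+3) expands to 6250s^5 + 18750s^4 + 22500s^3 + 13500s^2 + 4065s + 495,
and factoring out 5 leaves 5(1250s^5 + 3750s^4 + 4500s^3 + 2700s^2 + 813s + 99).

5(1250s^5 + 3750s^4 + 4500s^3 + 2700s^2 + 813s + 99)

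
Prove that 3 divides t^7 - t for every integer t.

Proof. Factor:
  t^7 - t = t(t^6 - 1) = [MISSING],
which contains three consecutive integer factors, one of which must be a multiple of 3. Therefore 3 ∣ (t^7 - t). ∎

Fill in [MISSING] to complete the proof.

t^6 - 1 = (t^2 - 1)(t^4 + t^2 + 1), and t^2 - 1 = (t-1)(t+1).
So t(t^6 - 1) = (t - 1)t(t + 1)(t^4 + t^2 + 1).

(t - 1)t(t + 1)(t^4 + t^2 + 1)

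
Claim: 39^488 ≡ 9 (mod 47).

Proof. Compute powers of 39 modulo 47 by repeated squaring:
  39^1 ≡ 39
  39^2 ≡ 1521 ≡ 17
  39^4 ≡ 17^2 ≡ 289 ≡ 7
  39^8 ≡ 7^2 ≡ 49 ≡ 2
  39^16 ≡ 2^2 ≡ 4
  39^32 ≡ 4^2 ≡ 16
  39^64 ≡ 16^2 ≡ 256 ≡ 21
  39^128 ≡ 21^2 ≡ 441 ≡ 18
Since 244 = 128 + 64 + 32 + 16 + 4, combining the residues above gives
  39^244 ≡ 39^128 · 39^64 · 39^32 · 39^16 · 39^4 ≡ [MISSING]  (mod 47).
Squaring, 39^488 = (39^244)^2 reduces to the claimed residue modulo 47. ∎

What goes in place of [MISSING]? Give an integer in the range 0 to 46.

39^128 · 39^64 · 39^32 · 39^16 · 39^4 ≡ 18 · 21 · 16 · 4 · 7 = 169344.
169344 mod 47 = 3, so 39^244 ≡ 3 (mod 47).

3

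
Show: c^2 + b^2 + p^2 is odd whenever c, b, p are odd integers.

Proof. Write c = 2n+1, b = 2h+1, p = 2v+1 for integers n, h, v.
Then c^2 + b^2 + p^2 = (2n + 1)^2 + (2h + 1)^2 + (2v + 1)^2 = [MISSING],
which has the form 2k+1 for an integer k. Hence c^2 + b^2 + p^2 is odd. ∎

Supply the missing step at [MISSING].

Expanding: (2n + 1)^2 + (2h + 1)^2 + (2v + 1)^2 = 4h^2 + 4h + 4n^2 + 4n + 4v^2 + 4v + 3.
Every term except the constant is even, so this is 2(2h^2 + 2h + 2n^2 + 2n + 2v^2 + 2v + 1) + 1,
and 2h^2 + 2h + 2n^2 + 2n + 2v^2 + 2v + 1 ∈ ℤ gives the required form.

2(2h^2 + 2h + 2n^2 + 2n + 2v^2 + 2v + 1) + 1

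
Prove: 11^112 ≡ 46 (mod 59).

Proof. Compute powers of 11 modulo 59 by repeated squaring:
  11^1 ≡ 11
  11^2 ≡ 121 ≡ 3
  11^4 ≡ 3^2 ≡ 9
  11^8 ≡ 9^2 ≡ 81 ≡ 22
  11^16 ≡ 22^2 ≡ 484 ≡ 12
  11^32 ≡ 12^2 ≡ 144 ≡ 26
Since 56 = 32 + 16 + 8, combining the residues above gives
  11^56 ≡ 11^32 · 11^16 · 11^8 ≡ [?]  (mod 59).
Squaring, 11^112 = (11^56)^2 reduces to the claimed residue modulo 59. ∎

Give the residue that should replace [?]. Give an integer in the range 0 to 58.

Multiply the listed residues: 26 · 12 · 22 = 312 → 6864.
Reducing modulo 59: 6864 = 116·59 + 20, so 11^56 ≡ 20.

20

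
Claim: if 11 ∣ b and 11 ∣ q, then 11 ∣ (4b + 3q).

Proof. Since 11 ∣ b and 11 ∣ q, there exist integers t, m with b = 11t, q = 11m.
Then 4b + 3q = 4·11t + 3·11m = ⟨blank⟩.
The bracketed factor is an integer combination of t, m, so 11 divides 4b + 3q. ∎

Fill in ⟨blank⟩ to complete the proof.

Pull the common 11 out of every term: 4·11t + 3·11m = 11(3m + 4t).
3m + 4t is an integer, which exhibits the divisibility.

11(3m + 4t)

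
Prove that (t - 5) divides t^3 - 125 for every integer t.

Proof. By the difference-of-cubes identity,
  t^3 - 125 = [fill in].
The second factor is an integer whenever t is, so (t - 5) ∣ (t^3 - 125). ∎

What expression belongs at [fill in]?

(t - 5)(t^2 + 5t + 25)

Polynomial division of t^3 - 125 by t - 5 leaves remainder 0 and quotient t^2 + 5t + 25.
Hence t^3 - 125 = (t - 5)(t^2 + 5t + 25).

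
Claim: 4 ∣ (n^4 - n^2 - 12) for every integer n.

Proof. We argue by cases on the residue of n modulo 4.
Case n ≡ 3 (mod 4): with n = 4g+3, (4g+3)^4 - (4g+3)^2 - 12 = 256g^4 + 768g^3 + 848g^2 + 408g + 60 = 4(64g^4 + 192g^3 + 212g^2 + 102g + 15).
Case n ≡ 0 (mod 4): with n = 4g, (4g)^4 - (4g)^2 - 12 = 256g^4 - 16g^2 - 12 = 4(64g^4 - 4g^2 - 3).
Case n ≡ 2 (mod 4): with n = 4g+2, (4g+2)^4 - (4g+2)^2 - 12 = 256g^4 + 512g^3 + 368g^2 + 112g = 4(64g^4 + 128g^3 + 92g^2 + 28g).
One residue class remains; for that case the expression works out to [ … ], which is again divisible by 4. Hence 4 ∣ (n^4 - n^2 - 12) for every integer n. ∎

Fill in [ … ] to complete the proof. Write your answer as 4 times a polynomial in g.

Only n ≡ 1 (mod 4) is unaccounted for. Put n = 4g+1:
(4g+1)^4 - (4g+1)^2 - 12 expands to 256g^4 + 256g^3 + 80g^2 + 8g - 12,
and factoring out 4 leaves 4(64g^4 + 64g^3 + 20g^2 + 2g - 3).

4(64g^4 + 64g^3 + 20g^2 + 2g - 3)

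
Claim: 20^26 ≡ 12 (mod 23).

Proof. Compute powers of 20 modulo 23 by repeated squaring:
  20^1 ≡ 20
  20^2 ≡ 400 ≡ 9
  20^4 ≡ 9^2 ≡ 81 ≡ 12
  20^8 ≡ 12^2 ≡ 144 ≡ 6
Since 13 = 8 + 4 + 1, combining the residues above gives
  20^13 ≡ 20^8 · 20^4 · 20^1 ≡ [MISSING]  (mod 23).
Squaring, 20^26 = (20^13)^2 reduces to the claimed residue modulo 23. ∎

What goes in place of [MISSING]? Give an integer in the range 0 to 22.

20^8 · 20^4 · 20^1 ≡ 6 · 12 · 20 = 1440.
1440 mod 23 = 14, so 20^13 ≡ 14 (mod 23).

14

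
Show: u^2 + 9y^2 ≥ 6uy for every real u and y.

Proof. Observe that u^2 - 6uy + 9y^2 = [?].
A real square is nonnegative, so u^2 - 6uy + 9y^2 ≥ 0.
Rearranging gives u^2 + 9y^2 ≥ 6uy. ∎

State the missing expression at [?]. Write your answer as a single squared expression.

u^2 - 6uy + 9y^2 is a perfect-square trinomial: the outer terms are (u)^2 and (3y)^2, and the cross term is -2·u·3y.
So u^2 - 6uy + 9y^2 = (u - 3y)^2 ≥ 0.

(u - 3y)^2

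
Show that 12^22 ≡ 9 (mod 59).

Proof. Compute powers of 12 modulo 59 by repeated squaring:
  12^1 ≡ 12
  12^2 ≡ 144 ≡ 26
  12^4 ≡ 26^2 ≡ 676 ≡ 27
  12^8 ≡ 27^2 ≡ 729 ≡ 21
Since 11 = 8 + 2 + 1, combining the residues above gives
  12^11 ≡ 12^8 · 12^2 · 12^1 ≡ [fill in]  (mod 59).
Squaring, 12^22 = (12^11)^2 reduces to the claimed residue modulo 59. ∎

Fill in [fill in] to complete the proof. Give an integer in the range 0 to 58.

3

Multiply the listed residues: 21 · 26 · 12 = 546 → 6552.
Reducing modulo 59: 6552 = 111·59 + 3, so 12^11 ≡ 3.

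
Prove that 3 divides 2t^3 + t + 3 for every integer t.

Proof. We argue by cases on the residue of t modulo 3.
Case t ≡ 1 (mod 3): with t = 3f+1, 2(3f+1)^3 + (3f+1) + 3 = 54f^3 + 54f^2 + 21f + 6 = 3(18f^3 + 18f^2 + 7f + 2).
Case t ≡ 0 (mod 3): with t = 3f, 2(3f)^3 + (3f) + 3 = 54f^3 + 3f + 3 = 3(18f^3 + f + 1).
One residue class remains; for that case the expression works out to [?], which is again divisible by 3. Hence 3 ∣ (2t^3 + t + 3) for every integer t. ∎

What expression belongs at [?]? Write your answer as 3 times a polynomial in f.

3(18f^3 + 36f^2 + 25f + 7)

Only t ≡ 2 (mod 3) is unaccounted for. Put t = 3f+2:
2(3f+2)^3 + (3f+2) + 3 expands to 54f^3 + 108f^2 + 75f + 21,
and factoring out 3 leaves 3(18f^3 + 36f^2 + 25f + 7).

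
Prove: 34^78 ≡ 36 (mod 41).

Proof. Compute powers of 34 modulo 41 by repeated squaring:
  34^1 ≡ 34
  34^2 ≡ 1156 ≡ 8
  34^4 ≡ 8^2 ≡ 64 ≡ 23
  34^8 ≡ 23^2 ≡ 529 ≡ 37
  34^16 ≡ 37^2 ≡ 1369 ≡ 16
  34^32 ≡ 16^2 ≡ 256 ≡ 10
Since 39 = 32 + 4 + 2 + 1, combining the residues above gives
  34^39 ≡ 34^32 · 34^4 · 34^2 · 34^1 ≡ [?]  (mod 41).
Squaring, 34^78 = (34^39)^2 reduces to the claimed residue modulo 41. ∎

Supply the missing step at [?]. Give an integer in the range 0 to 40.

35

34^32 · 34^4 · 34^2 · 34^1 ≡ 10 · 23 · 8 · 34 = 62560.
62560 mod 41 = 35, so 34^39 ≡ 35 (mod 41).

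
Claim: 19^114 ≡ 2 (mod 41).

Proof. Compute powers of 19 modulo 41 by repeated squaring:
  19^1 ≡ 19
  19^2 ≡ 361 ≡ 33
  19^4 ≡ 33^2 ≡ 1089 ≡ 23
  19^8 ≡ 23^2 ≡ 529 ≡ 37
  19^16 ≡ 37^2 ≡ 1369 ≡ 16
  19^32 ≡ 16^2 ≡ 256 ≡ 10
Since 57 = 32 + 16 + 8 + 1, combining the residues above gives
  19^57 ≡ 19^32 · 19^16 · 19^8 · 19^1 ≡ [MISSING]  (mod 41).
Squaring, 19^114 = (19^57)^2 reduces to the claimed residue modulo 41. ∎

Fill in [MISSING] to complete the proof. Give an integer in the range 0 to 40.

17

19^32 · 19^16 · 19^8 · 19^1 ≡ 10 · 16 · 37 · 19 = 112480.
112480 mod 41 = 17, so 19^57 ≡ 17 (mod 41).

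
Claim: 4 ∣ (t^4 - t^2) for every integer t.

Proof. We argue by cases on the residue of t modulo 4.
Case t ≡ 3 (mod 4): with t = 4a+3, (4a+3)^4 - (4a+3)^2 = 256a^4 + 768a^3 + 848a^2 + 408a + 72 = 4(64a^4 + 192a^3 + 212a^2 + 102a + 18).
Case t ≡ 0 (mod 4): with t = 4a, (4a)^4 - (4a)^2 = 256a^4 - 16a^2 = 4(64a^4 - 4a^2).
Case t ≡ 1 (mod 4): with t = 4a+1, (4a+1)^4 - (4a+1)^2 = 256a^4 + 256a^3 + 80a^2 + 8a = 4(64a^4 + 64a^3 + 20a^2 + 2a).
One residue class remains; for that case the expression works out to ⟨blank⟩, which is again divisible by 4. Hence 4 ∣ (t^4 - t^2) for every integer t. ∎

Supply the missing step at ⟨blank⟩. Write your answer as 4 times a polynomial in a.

The residues treated are {3, 0, 1}, so the missing case is t ≡ 2 (mod 4); write t = 4a+2.
Then (4a+2)^4 - (4a+2)^2 = 256a^4 + 512a^3 + 368a^2 + 112a + 12 = 4(64a^4 + 128a^3 + 92a^2 + 28a + 3).

4(64a^4 + 128a^3 + 92a^2 + 28a + 3)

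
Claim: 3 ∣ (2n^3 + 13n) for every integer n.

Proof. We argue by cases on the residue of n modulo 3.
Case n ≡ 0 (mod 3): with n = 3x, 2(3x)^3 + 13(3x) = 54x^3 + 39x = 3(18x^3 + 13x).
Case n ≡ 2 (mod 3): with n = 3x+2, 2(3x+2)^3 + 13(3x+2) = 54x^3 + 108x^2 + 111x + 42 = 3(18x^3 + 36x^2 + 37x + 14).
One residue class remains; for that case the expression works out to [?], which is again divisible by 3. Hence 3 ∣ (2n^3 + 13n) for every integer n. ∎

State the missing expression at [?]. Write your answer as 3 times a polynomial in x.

3(18x^3 + 18x^2 + 19x + 5)

The residues treated are {0, 2}, so the missing case is n ≡ 1 (mod 3); write n = 3x+1.
Then 2(3x+1)^3 + 13(3x+1) = 54x^3 + 54x^2 + 57x + 15 = 3(18x^3 + 18x^2 + 19x + 5).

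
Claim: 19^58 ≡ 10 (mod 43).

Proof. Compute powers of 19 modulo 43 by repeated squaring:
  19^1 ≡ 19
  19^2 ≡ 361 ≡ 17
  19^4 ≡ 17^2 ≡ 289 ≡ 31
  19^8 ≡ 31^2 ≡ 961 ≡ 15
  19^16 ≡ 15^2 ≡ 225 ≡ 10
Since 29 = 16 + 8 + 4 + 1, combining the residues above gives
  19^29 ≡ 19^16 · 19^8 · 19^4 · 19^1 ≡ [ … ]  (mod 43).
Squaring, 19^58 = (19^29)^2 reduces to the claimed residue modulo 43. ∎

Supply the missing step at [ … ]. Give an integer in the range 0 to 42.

28

19^16 · 19^8 · 19^4 · 19^1 ≡ 10 · 15 · 31 · 19 = 88350.
88350 mod 43 = 28, so 19^29 ≡ 28 (mod 43).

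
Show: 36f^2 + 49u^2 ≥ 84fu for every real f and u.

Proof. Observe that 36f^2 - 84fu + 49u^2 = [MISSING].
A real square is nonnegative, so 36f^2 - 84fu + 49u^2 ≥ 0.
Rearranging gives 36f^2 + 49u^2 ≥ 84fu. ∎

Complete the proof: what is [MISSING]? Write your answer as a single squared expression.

36f^2 - 84fu + 49u^2 is a perfect-square trinomial: the outer terms are (6f)^2 and (7u)^2, and the cross term is -2·6f·7u.
So 36f^2 - 84fu + 49u^2 = (6f - 7u)^2 ≥ 0.

(6f - 7u)^2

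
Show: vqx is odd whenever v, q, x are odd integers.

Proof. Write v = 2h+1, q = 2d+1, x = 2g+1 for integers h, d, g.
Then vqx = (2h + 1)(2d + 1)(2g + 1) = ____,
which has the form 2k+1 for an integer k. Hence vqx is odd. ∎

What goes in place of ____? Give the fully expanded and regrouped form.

(2h + 1)(2d + 1)(2g + 1) = 8dgh + 4dg + 4dh + 2d + 4gh + 2g + 2h + 1
= 2(4dgh + 2dg + 2dh + d + 2gh + g + h) + 1.
Since 4dgh + 2dg + 2dh + d + 2gh + g + h is an integer, the product is of the form 2k+1 for an integer k.

2(4dgh + 2dg + 2dh + d + 2gh + g + h) + 1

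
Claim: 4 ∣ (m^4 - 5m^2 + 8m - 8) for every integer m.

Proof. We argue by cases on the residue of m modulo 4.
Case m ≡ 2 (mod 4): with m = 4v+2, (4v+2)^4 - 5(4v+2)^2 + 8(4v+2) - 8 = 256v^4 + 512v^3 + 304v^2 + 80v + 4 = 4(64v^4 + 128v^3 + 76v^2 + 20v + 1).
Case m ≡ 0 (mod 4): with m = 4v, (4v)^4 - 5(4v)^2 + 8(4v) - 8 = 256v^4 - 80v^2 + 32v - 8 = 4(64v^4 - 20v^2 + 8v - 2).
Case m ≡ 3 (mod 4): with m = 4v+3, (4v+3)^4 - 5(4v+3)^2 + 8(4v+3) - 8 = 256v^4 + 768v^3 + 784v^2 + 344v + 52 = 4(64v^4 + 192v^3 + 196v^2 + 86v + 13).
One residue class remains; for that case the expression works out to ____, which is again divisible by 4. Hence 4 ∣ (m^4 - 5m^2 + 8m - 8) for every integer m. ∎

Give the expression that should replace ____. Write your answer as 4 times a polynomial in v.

4(64v^4 + 64v^3 + 4v^2 + 2v - 1)

The residues treated are {2, 0, 3}, so the missing case is m ≡ 1 (mod 4); write m = 4v+1.
Then (4v+1)^4 - 5(4v+1)^2 + 8(4v+1) - 8 = 256v^4 + 256v^3 + 16v^2 + 8v - 4 = 4(64v^4 + 64v^3 + 4v^2 + 2v - 1).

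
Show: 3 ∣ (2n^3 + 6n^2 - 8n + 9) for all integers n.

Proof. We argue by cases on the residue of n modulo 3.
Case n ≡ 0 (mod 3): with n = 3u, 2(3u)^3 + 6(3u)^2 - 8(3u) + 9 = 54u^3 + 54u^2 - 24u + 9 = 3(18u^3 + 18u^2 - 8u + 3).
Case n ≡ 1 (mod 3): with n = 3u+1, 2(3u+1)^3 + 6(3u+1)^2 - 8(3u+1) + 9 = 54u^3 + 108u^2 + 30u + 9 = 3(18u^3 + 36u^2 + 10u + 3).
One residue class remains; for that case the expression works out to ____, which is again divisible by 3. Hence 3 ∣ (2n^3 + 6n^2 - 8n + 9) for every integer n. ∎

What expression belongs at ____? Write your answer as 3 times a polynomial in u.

3(18u^3 + 54u^2 + 40u + 11)

Only n ≡ 2 (mod 3) is unaccounted for. Put n = 3u+2:
2(3u+2)^3 + 6(3u+2)^2 - 8(3u+2) + 9 expands to 54u^3 + 162u^2 + 120u + 33,
and factoring out 3 leaves 3(18u^3 + 54u^2 + 40u + 11).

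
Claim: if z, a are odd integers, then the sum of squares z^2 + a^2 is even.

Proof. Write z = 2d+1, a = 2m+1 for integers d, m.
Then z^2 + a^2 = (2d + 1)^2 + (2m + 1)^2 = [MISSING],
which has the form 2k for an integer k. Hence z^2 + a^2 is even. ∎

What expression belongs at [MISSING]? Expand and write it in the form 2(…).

2(2d^2 + 2d + 2m^2 + 2m + 1)

(2d + 1)^2 + (2m + 1)^2 = 4d^2 + 4d + 4m^2 + 4m + 2
= 2(2d^2 + 2d + 2m^2 + 2m + 1).
Since 2d^2 + 2d + 2m^2 + 2m + 1 is an integer, the sum of squares is of the form 2k for an integer k.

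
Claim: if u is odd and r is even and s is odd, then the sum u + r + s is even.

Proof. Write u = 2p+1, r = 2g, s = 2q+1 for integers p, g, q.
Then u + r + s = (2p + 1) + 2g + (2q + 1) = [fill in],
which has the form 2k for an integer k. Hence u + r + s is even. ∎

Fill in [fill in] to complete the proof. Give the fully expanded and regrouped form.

2(g + p + q + 1)

(2p + 1) + 2g + (2q + 1) = 2g + 2p + 2q + 2
= 2(g + p + q + 1).
Since g + p + q + 1 is an integer, the sum is of the form 2k for an integer k.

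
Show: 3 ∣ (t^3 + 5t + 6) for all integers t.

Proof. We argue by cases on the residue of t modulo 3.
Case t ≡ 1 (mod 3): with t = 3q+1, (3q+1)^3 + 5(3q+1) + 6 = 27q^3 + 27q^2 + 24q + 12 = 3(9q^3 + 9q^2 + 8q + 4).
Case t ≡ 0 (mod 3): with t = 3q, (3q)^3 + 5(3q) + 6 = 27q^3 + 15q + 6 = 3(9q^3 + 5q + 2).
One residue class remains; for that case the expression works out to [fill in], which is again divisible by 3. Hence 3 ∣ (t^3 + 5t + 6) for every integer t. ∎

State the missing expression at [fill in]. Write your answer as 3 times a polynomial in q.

Only t ≡ 2 (mod 3) is unaccounted for. Put t = 3q+2:
(3q+2)^3 + 5(3q+2) + 6 expands to 27q^3 + 54q^2 + 51q + 24,
and factoring out 3 leaves 3(9q^3 + 18q^2 + 17q + 8).

3(9q^3 + 18q^2 + 17q + 8)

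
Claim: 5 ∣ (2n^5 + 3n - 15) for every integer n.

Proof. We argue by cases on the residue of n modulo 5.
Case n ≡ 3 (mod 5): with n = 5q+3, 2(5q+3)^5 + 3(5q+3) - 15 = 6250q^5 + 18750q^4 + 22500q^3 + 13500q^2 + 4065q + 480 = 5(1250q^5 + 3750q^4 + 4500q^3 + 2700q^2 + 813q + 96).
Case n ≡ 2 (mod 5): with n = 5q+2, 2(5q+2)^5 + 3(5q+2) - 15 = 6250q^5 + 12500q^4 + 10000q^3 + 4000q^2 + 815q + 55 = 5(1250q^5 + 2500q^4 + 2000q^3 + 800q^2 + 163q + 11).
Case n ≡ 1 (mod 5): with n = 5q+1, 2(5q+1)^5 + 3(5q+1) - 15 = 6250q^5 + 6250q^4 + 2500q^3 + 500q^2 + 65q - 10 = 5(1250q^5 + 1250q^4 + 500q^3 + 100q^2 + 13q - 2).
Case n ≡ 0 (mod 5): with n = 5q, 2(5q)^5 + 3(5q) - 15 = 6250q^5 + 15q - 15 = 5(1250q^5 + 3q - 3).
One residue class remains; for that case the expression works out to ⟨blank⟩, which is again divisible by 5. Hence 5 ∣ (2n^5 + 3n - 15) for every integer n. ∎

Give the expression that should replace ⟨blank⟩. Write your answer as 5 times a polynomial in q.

5(1250q^5 + 5000q^4 + 8000q^3 + 6400q^2 + 2563q + 409)

Only n ≡ 4 (mod 5) is unaccounted for. Put n = 5q+4:
2(5q+4)^5 + 3(5q+4) - 15 expands to 6250q^5 + 25000q^4 + 40000q^3 + 32000q^2 + 12815q + 2045,
and factoring out 5 leaves 5(1250q^5 + 5000q^4 + 8000q^3 + 6400q^2 + 2563q + 409).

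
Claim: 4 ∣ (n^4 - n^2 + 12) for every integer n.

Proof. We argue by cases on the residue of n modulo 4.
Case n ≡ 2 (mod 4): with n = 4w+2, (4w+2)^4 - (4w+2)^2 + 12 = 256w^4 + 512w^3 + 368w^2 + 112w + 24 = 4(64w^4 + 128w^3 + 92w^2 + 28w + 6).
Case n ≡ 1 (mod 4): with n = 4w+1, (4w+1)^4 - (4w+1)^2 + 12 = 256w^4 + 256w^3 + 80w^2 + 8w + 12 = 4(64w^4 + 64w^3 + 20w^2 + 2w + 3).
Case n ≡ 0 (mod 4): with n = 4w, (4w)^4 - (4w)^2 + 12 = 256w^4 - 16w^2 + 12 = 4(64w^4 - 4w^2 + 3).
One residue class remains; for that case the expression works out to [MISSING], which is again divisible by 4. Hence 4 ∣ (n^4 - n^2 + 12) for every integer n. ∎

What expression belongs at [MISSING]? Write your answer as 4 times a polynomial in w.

Only n ≡ 3 (mod 4) is unaccounted for. Put n = 4w+3:
(4w+3)^4 - (4w+3)^2 + 12 expands to 256w^4 + 768w^3 + 848w^2 + 408w + 84,
and factoring out 4 leaves 4(64w^4 + 192w^3 + 212w^2 + 102w + 21).

4(64w^4 + 192w^3 + 212w^2 + 102w + 21)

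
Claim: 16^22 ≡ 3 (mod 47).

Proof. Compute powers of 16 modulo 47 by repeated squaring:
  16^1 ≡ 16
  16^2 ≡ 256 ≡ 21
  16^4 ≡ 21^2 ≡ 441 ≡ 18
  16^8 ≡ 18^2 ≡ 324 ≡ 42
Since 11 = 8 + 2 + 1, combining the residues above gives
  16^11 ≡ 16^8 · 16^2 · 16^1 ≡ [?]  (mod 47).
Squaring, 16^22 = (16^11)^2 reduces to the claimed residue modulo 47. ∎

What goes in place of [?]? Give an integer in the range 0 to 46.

12

Multiply the listed residues: 42 · 21 · 16 = 882 → 14112.
Reducing modulo 47: 14112 = 300·47 + 12, so 16^11 ≡ 12.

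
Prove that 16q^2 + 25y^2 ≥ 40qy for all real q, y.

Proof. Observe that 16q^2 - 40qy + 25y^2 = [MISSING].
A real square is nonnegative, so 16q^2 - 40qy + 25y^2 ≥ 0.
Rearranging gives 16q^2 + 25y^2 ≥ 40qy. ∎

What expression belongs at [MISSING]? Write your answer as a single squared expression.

(4q - 5y)^2

16q^2 - 40qy + 25y^2 is a perfect-square trinomial: the outer terms are (4q)^2 and (5y)^2, and the cross term is -2·4q·5y.
So 16q^2 - 40qy + 25y^2 = (4q - 5y)^2 ≥ 0.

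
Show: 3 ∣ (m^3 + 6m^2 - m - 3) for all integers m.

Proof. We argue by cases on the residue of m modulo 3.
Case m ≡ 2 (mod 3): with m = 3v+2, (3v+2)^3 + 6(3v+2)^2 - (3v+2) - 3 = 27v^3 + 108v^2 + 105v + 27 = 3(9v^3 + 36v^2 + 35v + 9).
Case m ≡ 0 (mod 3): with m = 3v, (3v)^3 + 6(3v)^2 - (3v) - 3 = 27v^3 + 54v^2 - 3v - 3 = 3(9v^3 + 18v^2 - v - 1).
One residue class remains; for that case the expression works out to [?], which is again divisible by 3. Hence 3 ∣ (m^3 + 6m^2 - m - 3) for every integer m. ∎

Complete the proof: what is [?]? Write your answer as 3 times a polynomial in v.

3(9v^3 + 27v^2 + 14v + 1)

Only m ≡ 1 (mod 3) is unaccounted for. Put m = 3v+1:
(3v+1)^3 + 6(3v+1)^2 - (3v+1) - 3 expands to 27v^3 + 81v^2 + 42v + 3,
and factoring out 3 leaves 3(9v^3 + 27v^2 + 14v + 1).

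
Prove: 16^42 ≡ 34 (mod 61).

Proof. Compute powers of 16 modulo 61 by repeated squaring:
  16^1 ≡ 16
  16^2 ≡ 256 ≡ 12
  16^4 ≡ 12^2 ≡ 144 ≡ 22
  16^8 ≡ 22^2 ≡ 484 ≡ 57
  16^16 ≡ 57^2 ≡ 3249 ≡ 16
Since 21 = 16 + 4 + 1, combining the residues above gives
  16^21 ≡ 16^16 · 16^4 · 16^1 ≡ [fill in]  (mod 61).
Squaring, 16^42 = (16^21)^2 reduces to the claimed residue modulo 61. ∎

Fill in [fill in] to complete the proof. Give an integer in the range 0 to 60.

16^16 · 16^4 · 16^1 ≡ 16 · 22 · 16 = 5632.
5632 mod 61 = 20, so 16^21 ≡ 20 (mod 61).

20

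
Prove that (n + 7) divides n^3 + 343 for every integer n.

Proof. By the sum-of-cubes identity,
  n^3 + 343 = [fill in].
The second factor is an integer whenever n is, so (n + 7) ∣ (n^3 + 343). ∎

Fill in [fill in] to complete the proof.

(n + 7)(n^2 - 7n + 49)

a^3 + b^3 = (a + b)(a^2 - ab + b^2). With a = n, b = 7:
n^3 + 343 = (n + 7)(n^2 - 7n + 49).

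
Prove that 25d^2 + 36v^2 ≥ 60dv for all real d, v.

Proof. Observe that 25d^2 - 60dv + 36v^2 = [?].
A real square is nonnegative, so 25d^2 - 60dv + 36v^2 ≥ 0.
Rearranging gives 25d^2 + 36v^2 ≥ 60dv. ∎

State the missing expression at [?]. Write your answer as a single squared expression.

25d^2 - 60dv + 36v^2 is a perfect-square trinomial: the outer terms are (5d)^2 and (6v)^2, and the cross term is -2·5d·6v.
So 25d^2 - 60dv + 36v^2 = (5d - 6v)^2 ≥ 0.

(5d - 6v)^2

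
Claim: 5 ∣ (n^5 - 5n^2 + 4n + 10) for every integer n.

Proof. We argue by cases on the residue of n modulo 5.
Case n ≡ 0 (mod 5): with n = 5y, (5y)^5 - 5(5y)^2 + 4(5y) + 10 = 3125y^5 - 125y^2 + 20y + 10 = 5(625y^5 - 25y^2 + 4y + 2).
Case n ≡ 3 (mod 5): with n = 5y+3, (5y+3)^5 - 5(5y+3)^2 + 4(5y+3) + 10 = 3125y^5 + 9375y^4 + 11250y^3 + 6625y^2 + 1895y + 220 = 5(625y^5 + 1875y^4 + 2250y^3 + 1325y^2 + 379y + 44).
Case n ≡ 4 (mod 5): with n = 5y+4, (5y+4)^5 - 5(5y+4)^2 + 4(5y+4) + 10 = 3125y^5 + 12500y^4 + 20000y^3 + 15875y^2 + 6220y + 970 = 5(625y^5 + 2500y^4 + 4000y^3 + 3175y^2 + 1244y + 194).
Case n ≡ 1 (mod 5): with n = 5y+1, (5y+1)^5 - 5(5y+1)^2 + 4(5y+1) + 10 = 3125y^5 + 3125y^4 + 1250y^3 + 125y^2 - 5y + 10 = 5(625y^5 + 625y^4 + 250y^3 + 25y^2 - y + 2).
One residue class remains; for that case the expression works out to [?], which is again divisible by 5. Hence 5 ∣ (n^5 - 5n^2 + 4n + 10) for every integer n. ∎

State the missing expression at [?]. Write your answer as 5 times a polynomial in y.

Only n ≡ 2 (mod 5) is unaccounted for. Put n = 5y+2:
(5y+2)^5 - 5(5y+2)^2 + 4(5y+2) + 10 expands to 3125y^5 + 6250y^4 + 5000y^3 + 1875y^2 + 320y + 30,
and factoring out 5 leaves 5(625y^5 + 1250y^4 + 1000y^3 + 375y^2 + 64y + 6).

5(625y^5 + 1250y^4 + 1000y^3 + 375y^2 + 64y + 6)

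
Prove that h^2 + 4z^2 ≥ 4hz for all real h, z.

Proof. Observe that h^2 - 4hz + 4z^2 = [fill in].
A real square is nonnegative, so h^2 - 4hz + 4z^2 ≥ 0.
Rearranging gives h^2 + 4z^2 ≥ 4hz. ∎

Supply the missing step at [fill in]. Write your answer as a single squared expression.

(h - 2z)^2

h^2 - 4hz + 4z^2 is a perfect-square trinomial: the outer terms are (h)^2 and (2z)^2, and the cross term is -2·h·2z.
So h^2 - 4hz + 4z^2 = (h - 2z)^2 ≥ 0.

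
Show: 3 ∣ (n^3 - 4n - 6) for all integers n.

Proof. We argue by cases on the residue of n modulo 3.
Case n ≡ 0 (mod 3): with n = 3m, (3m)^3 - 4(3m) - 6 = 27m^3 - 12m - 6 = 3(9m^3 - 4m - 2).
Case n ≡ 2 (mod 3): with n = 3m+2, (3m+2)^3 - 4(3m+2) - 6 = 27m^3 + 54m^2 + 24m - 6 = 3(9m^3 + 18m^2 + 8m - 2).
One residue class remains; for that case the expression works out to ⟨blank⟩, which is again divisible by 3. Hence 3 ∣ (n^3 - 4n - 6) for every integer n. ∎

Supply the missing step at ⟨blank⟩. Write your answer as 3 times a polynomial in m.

Only n ≡ 1 (mod 3) is unaccounted for. Put n = 3m+1:
(3m+1)^3 - 4(3m+1) - 6 expands to 27m^3 + 27m^2 - 3m - 9,
and factoring out 3 leaves 3(9m^3 + 9m^2 - m - 3).

3(9m^3 + 9m^2 - m - 3)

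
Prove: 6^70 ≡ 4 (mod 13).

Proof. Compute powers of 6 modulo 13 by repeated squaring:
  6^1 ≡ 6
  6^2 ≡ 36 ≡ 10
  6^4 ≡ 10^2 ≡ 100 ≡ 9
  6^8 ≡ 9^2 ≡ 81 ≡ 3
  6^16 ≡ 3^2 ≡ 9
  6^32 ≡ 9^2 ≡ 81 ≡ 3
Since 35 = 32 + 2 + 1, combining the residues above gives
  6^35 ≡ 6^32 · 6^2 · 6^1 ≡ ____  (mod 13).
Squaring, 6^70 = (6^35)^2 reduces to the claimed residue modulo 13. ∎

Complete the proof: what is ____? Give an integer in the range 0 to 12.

6^32 · 6^2 · 6^1 ≡ 3 · 10 · 6 = 180.
180 mod 13 = 11, so 6^35 ≡ 11 (mod 13).

11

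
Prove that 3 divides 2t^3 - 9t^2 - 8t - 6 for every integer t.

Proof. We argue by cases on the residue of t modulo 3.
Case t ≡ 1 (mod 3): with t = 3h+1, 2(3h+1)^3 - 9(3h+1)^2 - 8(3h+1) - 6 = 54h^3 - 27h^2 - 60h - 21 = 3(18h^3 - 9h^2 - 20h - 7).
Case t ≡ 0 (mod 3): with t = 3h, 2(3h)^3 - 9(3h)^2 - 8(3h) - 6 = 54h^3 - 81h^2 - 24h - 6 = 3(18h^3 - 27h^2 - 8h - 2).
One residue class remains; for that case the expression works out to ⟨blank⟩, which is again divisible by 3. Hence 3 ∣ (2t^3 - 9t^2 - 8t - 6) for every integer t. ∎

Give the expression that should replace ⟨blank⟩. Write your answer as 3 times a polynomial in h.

3(18h^3 + 9h^2 - 20h - 14)

The residues treated are {1, 0}, so the missing case is t ≡ 2 (mod 3); write t = 3h+2.
Then 2(3h+2)^3 - 9(3h+2)^2 - 8(3h+2) - 6 = 54h^3 + 27h^2 - 60h - 42 = 3(18h^3 + 9h^2 - 20h - 14).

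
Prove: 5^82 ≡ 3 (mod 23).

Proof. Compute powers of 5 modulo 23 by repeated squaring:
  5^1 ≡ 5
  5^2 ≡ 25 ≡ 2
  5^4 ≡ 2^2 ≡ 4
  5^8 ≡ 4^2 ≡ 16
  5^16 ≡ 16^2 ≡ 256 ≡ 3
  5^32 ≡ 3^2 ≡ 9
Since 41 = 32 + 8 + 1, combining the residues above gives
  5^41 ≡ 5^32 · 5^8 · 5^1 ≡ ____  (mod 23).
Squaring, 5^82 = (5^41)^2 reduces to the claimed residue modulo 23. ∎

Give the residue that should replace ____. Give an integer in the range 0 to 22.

7

Multiply the listed residues: 9 · 16 · 5 = 144 → 720.
Reducing modulo 23: 720 = 31·23 + 7, so 5^41 ≡ 7.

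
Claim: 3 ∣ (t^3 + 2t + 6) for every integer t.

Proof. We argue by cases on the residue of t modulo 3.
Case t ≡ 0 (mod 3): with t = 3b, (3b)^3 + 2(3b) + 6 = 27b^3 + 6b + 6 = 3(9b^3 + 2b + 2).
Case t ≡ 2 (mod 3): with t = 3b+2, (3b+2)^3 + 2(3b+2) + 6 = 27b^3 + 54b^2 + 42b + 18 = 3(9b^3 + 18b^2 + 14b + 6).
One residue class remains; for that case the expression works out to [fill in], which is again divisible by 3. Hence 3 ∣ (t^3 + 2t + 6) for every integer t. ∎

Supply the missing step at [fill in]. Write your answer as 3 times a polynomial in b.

Only t ≡ 1 (mod 3) is unaccounted for. Put t = 3b+1:
(3b+1)^3 + 2(3b+1) + 6 expands to 27b^3 + 27b^2 + 15b + 9,
and factoring out 3 leaves 3(9b^3 + 9b^2 + 5b + 3).

3(9b^3 + 9b^2 + 5b + 3)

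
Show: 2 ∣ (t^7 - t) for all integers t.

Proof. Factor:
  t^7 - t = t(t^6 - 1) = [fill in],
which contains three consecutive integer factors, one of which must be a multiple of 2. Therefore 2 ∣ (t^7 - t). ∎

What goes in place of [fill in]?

t^6 - 1 = (t^2 - 1)(t^4 + t^2 + 1), and t^2 - 1 = (t-1)(t+1).
So t(t^6 - 1) = (t - 1)t(t + 1)(t^4 + t^2 + 1).

(t - 1)t(t + 1)(t^4 + t^2 + 1)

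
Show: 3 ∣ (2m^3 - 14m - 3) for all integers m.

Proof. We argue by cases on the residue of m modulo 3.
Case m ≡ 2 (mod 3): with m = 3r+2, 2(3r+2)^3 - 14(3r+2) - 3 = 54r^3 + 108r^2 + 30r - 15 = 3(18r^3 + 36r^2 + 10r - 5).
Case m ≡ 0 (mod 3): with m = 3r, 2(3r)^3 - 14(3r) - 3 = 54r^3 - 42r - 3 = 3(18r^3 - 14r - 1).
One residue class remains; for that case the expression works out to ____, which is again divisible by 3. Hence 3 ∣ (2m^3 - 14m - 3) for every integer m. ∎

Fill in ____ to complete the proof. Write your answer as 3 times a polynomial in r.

3(18r^3 + 18r^2 - 8r - 5)

The residues treated are {2, 0}, so the missing case is m ≡ 1 (mod 3); write m = 3r+1.
Then 2(3r+1)^3 - 14(3r+1) - 3 = 54r^3 + 54r^2 - 24r - 15 = 3(18r^3 + 18r^2 - 8r - 5).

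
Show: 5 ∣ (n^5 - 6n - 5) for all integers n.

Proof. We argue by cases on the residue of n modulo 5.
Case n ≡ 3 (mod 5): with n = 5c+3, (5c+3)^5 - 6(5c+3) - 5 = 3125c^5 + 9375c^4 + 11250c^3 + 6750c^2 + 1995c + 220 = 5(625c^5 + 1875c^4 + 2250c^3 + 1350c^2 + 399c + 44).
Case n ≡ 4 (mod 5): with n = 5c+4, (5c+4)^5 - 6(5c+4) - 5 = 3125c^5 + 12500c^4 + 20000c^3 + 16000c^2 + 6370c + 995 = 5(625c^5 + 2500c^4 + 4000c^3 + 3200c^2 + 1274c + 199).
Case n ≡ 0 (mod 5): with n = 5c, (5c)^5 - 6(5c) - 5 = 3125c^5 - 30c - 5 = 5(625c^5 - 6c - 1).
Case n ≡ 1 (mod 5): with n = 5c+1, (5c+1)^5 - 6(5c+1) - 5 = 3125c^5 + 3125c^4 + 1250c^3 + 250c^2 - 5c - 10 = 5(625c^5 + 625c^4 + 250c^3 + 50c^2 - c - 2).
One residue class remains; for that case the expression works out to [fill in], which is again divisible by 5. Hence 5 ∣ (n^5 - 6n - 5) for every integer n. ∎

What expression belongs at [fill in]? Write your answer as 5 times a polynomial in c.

5(625c^5 + 1250c^4 + 1000c^3 + 400c^2 + 74c + 3)

Only n ≡ 2 (mod 5) is unaccounted for. Put n = 5c+2:
(5c+2)^5 - 6(5c+2) - 5 expands to 3125c^5 + 6250c^4 + 5000c^3 + 2000c^2 + 370c + 15,
and factoring out 5 leaves 5(625c^5 + 1250c^4 + 1000c^3 + 400c^2 + 74c + 3).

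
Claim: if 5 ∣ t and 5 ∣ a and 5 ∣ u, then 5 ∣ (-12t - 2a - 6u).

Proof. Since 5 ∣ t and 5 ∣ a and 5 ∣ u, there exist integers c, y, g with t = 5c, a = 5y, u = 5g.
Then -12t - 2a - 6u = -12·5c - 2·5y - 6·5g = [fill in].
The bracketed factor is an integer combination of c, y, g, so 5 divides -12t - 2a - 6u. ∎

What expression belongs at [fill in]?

Each term has a factor of 5: -12·5c - 2·5y - 6·5g = 5·(-12c - 6g - 2y).
Since -12c - 6g - 2y is an integer, 5 ∣ (-12t - 2a - 6u).

5(-12c - 6g - 2y)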